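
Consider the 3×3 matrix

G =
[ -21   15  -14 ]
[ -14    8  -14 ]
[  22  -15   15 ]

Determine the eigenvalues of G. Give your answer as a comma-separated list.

-7, 1, 8

The characteristic polynomial is p(s) = det(sI - G).
Cofactor expansion gives p(s) = s^3 - 2s^2 - 55s + 56.
Rational-root test: s = -7 gives p(-7) = 0.
Dividing by (s + 7) leaves s^2 - 9s + 8.
The quadratic factors as (s - 1)·(s - 8).
Eigenvalues: -7, 1, 8.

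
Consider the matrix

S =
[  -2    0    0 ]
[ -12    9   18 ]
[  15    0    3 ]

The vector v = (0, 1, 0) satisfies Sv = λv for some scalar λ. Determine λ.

Compute Sv: S·(0, 1, 0) = (0, 9, 0).
Since Sv = λv, compare component 2: 9 = λ·1, so λ = 9.

9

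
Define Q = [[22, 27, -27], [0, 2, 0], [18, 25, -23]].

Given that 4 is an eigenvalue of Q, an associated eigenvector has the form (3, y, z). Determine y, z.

We need (Q - 4I)v = 0.
Q - 4I = [[18, 27, -27], [0, -2, 0], [18, 25, -27]].
Row 1: (18)·3 + (27)·y + (-27)·z = 0
Row 2: (0)·3 + (-2)·y + (0)·z = 0
Row 3: (18)·3 + (25)·y + (-27)·z = 0
Solving gives y = 0, z = 2.
Check: Q·(3, 0, 2) = (12, 0, 8) = 4·(3, 0, 2).

0, 2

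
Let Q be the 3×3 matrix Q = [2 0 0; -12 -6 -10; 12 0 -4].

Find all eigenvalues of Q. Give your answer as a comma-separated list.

-6, -4, 2

Set up det(tI - Q) = 0.
Expanding along the first row, p(t) = t^3 + 8t^2 + 4t - 48.
Rational-root test: t = 2 gives p(2) = 0.
Dividing by (t - 2) leaves t^2 + 10t + 24.
The quadratic factors as (t + 6)·(t + 4).
Eigenvalues: -6, -4, 2.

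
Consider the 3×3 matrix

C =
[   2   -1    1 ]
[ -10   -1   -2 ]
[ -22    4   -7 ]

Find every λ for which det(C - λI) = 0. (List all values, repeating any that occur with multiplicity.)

-3, -2, -1

Set up det(μI - C) = 0.
Expanding along the first row, p(μ) = μ^3 + 6μ^2 + 11μ + 6.
Rational-root test: μ = -1 gives p(-1) = 0.
Dividing by (μ + 1) leaves μ^2 + 5μ + 6.
The quadratic factors as (μ + 3)·(μ + 2).
Eigenvalues: -3, -2, -1.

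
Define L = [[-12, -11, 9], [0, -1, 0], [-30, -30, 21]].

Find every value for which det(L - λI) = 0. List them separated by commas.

Compute the characteristic polynomial p(t) = det(tI - L).
Expanding along the first row, p(t) = t^3 - 8t^2 + 9t + 18.
Rational-root test: t = 6 gives p(6) = 0.
Factor out (t - 6): p(t) = (t - 6)·(t^2 - 2t - 3).
The quadratic factors as (t + 1)·(t - 3).
Eigenvalues: -1, 3, 6.

-1, 3, 6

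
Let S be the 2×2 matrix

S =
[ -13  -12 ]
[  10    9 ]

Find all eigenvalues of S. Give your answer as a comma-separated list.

det(S - lambda·I) = (-13 - lambda)(9 - lambda) - (-12)·(10) = lambda^2 + 4·lambda + 3.
This factors as (lambda + 3)·(lambda + 1) = 0.
Eigenvalues: -3, -1.

-3, -1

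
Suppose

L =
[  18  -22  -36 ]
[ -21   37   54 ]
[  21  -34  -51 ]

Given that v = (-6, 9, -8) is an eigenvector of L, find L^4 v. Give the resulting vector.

First find the eigenvalue: Lv = (-18, 27, -24) = 3·(-6, 9, -8), so λ = 3.
Then L^4 v = λ^4·v = 3^4·(-6, 9, -8) = 81·(-6, 9, -8) = (-486, 729, -648).

(-486, 729, -648)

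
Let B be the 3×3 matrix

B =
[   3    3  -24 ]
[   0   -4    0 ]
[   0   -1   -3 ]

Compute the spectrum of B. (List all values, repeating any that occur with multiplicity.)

-4, -3, 3

The characteristic polynomial is p(t) = det(tI - B).
Expanding the 3×3 determinant: p(t) = t^3 + 4t^2 - 9t - 36.
Since p(-4) = 0, t = -4 is a root.
Dividing by (t + 4) leaves t^2 - 9.
The quadratic factors as (t + 3)·(t - 3).
Eigenvalues: -4, -3, 3.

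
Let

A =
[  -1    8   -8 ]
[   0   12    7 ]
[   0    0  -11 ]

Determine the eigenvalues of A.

-11, -1, 12

A is upper triangular, so its eigenvalues are the diagonal entries.
Diagonal: -1, 12, -11.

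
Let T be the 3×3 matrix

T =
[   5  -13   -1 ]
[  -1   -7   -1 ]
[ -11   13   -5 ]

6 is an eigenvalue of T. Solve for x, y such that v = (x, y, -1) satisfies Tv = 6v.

We need (T - 6I)v = 0.
T - 6I = [[-1, -13, -1], [-1, -13, -1], [-11, 13, -11]].
Row 1: (-1)·x + (-13)·y + (-1)·-1 = 0
Row 2: (-1)·x + (-13)·y + (-1)·-1 = 0
Row 3: (-11)·x + (13)·y + (-11)·-1 = 0
Solving gives x = 1, y = 0.
Check: T·(1, 0, -1) = (6, 0, -6) = 6·(1, 0, -1).

1, 0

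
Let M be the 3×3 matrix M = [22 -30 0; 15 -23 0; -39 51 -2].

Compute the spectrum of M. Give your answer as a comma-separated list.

-8, -2, 7

Compute the characteristic polynomial p(r) = det(rI - M).
Expanding along the first row, p(r) = r^3 + 3r^2 - 54r - 112.
Since p(-2) = 0, r = -2 is a root.
Factor out (r + 2): p(r) = (r + 2)·(r^2 + r - 56).
The quadratic factors as (r + 8)·(r - 7).
Eigenvalues: -8, -2, 7.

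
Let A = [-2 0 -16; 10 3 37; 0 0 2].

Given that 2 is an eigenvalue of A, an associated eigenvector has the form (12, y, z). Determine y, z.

We need (A - 2I)v = 0.
A - 2I = [[-4, 0, -16], [10, 1, 37], [0, 0, 0]].
Row 1: (-4)·12 + (0)·y + (-16)·z = 0
Row 2: (10)·12 + (1)·y + (37)·z = 0
Row 3: (0)·12 + (0)·y + (0)·z = 0
Solving gives y = -9, z = -3.
Check: A·(12, -9, -3) = (24, -18, -6) = 2·(12, -9, -3).

-9, -3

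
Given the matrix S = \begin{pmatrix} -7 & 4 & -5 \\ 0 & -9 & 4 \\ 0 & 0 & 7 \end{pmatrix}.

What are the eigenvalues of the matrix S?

-9, -7, 7

S is upper triangular, so its eigenvalues are the diagonal entries.
Diagonal: -7, -9, 7.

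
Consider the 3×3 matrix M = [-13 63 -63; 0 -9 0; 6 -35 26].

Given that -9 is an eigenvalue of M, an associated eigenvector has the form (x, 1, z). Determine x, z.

0, 1

We need (M + 9I)v = 0.
M + 9I = [[-4, 63, -63], [0, 0, 0], [6, -35, 35]].
Row 1: (-4)·x + (63)·1 + (-63)·z = 0
Row 2: (0)·x + (0)·1 + (0)·z = 0
Row 3: (6)·x + (-35)·1 + (35)·z = 0
Solving gives x = 0, z = 1.
Check: M·(0, 1, 1) = (0, -9, -9) = -9·(0, 1, 1).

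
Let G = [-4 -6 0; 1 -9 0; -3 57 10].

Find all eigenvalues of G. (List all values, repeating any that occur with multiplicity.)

-7, -6, 10

Set up det(rI - G) = 0.
Expanding the 3×3 determinant: p(r) = r^3 + 3r^2 - 88r - 420.
Try r = -6: p(-6) = 0, so -6 is a root.
Factor out (r + 6): p(r) = (r + 6)·(r^2 - 3r - 70).
The quadratic factors as (r + 7)·(r - 10).
Eigenvalues: -7, -6, 10.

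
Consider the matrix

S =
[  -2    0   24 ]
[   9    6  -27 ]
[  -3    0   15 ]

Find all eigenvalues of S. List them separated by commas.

6, 6, 7

Compute the characteristic polynomial p(λ) = det(λI - S).
Expanding the 3×3 determinant: p(λ) = λ^3 - 19λ^2 + 120λ - 252.
Rational-root test: λ = 6 gives p(6) = 0.
Dividing by (λ - 6) leaves λ^2 - 13λ + 42.
The quadratic factors as (λ - 6)·(λ - 7).
Eigenvalues: 6, 6, 7.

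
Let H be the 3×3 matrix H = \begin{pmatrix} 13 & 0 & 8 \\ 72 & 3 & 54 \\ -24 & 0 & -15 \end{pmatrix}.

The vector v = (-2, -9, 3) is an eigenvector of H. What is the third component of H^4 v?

3

First find the eigenvalue: Hv = (-2, -9, 3) = 1·(-2, -9, 3), so λ = 1.
Then H^4 v = λ^4·v = 1^4·(-2, -9, 3) = 1·(-2, -9, 3) = (-2, -9, 3).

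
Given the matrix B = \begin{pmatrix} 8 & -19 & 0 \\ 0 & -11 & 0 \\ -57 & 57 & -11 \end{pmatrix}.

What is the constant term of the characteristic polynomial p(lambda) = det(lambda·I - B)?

p(0) = det(0·I − B) = det(−B) = (−1)^3·det(B).
det(B) = 968, so p(0) = -968.

-968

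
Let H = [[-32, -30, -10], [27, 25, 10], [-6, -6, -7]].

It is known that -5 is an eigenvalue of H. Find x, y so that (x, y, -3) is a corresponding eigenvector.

0, 1

We need (H + 5I)v = 0.
H + 5I = [[-27, -30, -10], [27, 30, 10], [-6, -6, -2]].
Row 1: (-27)·x + (-30)·y + (-10)·-3 = 0
Row 2: (27)·x + (30)·y + (10)·-3 = 0
Row 3: (-6)·x + (-6)·y + (-2)·-3 = 0
Solving gives x = 0, y = 1.
Check: H·(0, 1, -3) = (0, -5, 15) = -5·(0, 1, -3).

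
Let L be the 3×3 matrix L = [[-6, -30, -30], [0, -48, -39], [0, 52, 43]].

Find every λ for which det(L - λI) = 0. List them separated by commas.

Set up det(lambda·I - L) = 0.
Expanding the 3×3 determinant: p(lambda) = lambda^3 + 11·lambda^2 - 6·lambda - 216.
Rational-root test: lambda = -6 gives p(-6) = 0.
Factor out (lambda + 6): p(lambda) = (lambda + 6)·(lambda^2 + 5·lambda - 36).
The quadratic factors as (lambda + 9)·(lambda - 4).
Eigenvalues: -9, -6, 4.

-9, -6, 4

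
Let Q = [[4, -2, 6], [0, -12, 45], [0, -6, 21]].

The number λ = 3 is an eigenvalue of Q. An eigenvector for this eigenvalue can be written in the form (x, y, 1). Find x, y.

We need (Q - 3I)v = 0.
Q - 3I = [[1, -2, 6], [0, -15, 45], [0, -6, 18]].
Row 1: (1)·x + (-2)·y + (6)·1 = 0
Row 2: (0)·x + (-15)·y + (45)·1 = 0
Row 3: (0)·x + (-6)·y + (18)·1 = 0
Solving gives x = 0, y = 3.
Check: Q·(0, 3, 1) = (0, 9, 3) = 3·(0, 3, 1).

0, 3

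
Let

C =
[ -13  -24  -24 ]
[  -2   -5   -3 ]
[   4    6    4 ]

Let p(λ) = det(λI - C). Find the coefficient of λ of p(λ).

59

p(λ) = λ^3 + 14λ^2 + 59λ + 70.
The coefficient of λ is 59.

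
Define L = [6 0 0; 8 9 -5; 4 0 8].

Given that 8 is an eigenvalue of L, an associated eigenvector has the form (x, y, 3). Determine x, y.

We need (L - 8I)v = 0.
L - 8I = [[-2, 0, 0], [8, 1, -5], [4, 0, 0]].
Row 1: (-2)·x + (0)·y + (0)·3 = 0
Row 2: (8)·x + (1)·y + (-5)·3 = 0
Row 3: (4)·x + (0)·y + (0)·3 = 0
Solving gives x = 0, y = 15.
Check: L·(0, 15, 3) = (0, 120, 24) = 8·(0, 15, 3).

0, 15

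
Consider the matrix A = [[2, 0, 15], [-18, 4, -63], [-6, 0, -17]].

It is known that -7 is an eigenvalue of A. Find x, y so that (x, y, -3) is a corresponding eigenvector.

We need (A + 7I)v = 0.
A + 7I = [[9, 0, 15], [-18, 11, -63], [-6, 0, -10]].
Row 1: (9)·x + (0)·y + (15)·-3 = 0
Row 2: (-18)·x + (11)·y + (-63)·-3 = 0
Row 3: (-6)·x + (0)·y + (-10)·-3 = 0
Solving gives x = 5, y = -9.
Check: A·(5, -9, -3) = (-35, 63, 21) = -7·(5, -9, -3).

5, -9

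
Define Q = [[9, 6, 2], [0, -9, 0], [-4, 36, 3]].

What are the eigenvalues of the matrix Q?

-9, 5, 7

Compute the characteristic polynomial p(lambda) = det(lambda·I - Q).
Cofactor expansion gives p(lambda) = lambda^3 - 3·lambda^2 - 73·lambda + 315.
Try lambda = -9: p(-9) = 0, so -9 is a root.
Dividing by (lambda + 9) leaves lambda^2 - 12·lambda + 35.
The quadratic factors as (lambda - 5)·(lambda - 7).
Eigenvalues: -9, 5, 7.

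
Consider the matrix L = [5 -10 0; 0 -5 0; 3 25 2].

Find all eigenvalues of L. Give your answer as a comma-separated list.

Compute the characteristic polynomial p(λ) = det(λI - L).
Cofactor expansion gives p(λ) = λ^3 - 2λ^2 - 25λ + 50.
Since p(-5) = 0, λ = -5 is a root.
Dividing by (λ + 5) leaves λ^2 - 7λ + 10.
The quadratic factors as (λ - 2)·(λ - 5).
Eigenvalues: -5, 2, 5.

-5, 2, 5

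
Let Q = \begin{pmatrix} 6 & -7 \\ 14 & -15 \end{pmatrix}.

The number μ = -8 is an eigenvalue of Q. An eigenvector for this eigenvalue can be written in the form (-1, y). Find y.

We need (Q + 8I)v = 0.
Q + 8I = [[14, -7], [14, -7]].
Row 1: (14)·-1 + (-7)·y = 0
Row 2: (14)·-1 + (-7)·y = 0
Solving gives y = -2.
Check: Q·(-1, -2) = (8, 16) = -8·(-1, -2).

-2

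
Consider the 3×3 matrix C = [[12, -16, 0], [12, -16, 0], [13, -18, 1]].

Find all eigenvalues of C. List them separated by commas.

-4, 0, 1

Compute the characteristic polynomial p(s) = det(sI - C).
Cofactor expansion gives p(s) = s^3 + 3s^2 - 4s.
Since p(0) = 0, s = 0 is a root.
Dividing by s leaves s^2 + 3s - 4.
The quadratic factors as (s + 4)·(s - 1).
Eigenvalues: -4, 0, 1.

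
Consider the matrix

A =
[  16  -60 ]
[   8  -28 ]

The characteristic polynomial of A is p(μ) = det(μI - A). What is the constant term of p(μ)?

p(μ) = μ^2 + 12μ + 32.
The constant term is 32.

32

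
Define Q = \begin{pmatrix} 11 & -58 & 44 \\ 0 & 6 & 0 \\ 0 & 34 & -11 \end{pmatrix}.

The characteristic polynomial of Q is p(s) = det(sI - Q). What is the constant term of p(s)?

726

p(s) = s^3 - 6s^2 - 121s + 726.
The constant term is 726.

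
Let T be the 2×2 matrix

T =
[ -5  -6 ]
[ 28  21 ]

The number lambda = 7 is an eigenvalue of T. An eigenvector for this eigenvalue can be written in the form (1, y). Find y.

-2

We need (T - 7I)v = 0.
T - 7I = [[-12, -6], [28, 14]].
Row 1: (-12)·1 + (-6)·y = 0
Row 2: (28)·1 + (14)·y = 0
Solving gives y = -2.
Check: T·(1, -2) = (7, -14) = 7·(1, -2).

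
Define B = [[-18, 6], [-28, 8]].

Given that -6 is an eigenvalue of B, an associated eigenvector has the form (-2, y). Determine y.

We need (B + 6I)v = 0.
B + 6I = [[-12, 6], [-28, 14]].
Row 1: (-12)·-2 + (6)·y = 0
Row 2: (-28)·-2 + (14)·y = 0
Solving gives y = -4.
Check: B·(-2, -4) = (12, 24) = -6·(-2, -4).

-4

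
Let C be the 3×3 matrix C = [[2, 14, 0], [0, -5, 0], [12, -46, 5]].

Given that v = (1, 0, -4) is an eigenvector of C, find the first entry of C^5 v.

First find the eigenvalue: Cv = (2, 0, -8) = 2·(1, 0, -4), so λ = 2.
Then C^5 v = λ^5·v = 2^5·(1, 0, -4) = 32·(1, 0, -4) = (32, 0, -128).

32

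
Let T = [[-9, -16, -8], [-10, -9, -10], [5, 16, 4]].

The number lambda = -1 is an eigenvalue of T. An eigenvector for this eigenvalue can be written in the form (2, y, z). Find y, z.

We need (T + 1I)v = 0.
T + 1I = [[-8, -16, -8], [-10, -8, -10], [5, 16, 5]].
Row 1: (-8)·2 + (-16)·y + (-8)·z = 0
Row 2: (-10)·2 + (-8)·y + (-10)·z = 0
Row 3: (5)·2 + (16)·y + (5)·z = 0
Solving gives y = 0, z = -2.
Check: T·(2, 0, -2) = (-2, 0, 2) = -1·(2, 0, -2).

0, -2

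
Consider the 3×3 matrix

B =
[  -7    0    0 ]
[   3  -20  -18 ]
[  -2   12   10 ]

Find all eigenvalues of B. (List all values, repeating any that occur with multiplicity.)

-8, -7, -2

Set up det(λI - B) = 0.
Cofactor expansion gives p(λ) = λ^3 + 17λ^2 + 86λ + 112.
Rational-root test: λ = -2 gives p(-2) = 0.
Dividing by (λ + 2) leaves λ^2 + 15λ + 56.
The quadratic factors as (λ + 8)·(λ + 7).
Eigenvalues: -8, -7, -2.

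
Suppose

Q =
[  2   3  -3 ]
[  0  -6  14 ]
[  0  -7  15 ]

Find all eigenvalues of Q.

1, 2, 8

Compute the characteristic polynomial p(r) = det(rI - Q).
Cofactor expansion gives p(r) = r^3 - 11r^2 + 26r - 16.
Rational-root test: r = 1 gives p(1) = 0.
Factor out (r - 1): p(r) = (r - 1)·(r^2 - 10r + 16).
The quadratic factors as (r - 2)·(r - 8).
Eigenvalues: 1, 2, 8.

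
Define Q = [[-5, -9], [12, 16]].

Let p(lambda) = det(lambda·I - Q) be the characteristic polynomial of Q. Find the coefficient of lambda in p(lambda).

-11

The coefficient of lambda of det(lambda·I - Q) is −trace(Q).
trace(Q) = (-5) + (16) = 11, so the coefficient is -11.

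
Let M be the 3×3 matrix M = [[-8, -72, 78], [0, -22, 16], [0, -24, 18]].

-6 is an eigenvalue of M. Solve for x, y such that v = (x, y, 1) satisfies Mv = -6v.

3, 1

We need (M + 6I)v = 0.
M + 6I = [[-2, -72, 78], [0, -16, 16], [0, -24, 24]].
Row 1: (-2)·x + (-72)·y + (78)·1 = 0
Row 2: (0)·x + (-16)·y + (16)·1 = 0
Row 3: (0)·x + (-24)·y + (24)·1 = 0
Solving gives x = 3, y = 1.
Check: M·(3, 1, 1) = (-18, -6, -6) = -6·(3, 1, 1).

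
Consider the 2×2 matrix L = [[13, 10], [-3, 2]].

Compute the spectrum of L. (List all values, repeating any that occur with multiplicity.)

7, 8

det(L - rI) = (13 - r)(2 - r) - (10)·(-3) = r^2 - 15r + 56.
This factors as (r - 7)·(r - 8) = 0.
Eigenvalues: 7, 8.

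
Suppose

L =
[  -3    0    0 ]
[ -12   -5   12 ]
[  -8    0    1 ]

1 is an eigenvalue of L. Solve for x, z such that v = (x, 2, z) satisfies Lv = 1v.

We need (L - 1I)v = 0.
L - 1I = [[-4, 0, 0], [-12, -6, 12], [-8, 0, 0]].
Row 1: (-4)·x + (0)·2 + (0)·z = 0
Row 2: (-12)·x + (-6)·2 + (12)·z = 0
Row 3: (-8)·x + (0)·2 + (0)·z = 0
Solving gives x = 0, z = 1.
Check: L·(0, 2, 1) = (0, 2, 1) = 1·(0, 2, 1).

0, 1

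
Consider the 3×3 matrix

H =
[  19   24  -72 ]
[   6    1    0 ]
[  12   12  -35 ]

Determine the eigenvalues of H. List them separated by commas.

-11, -5, 1

Compute the characteristic polynomial p(λ) = det(λI - H).
Expanding along the first row, p(λ) = λ^3 + 15λ^2 + 39λ - 55.
Since p(-11) = 0, λ = -11 is a root.
Factor out (λ + 11): p(λ) = (λ + 11)·(λ^2 + 4λ - 5).
The quadratic factors as (λ + 5)·(λ - 1).
Eigenvalues: -11, -5, 1.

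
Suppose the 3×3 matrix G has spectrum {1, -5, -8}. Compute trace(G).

trace(G) is the sum of the eigenvalues: (1) + (-5) + (-8) = -12.

-12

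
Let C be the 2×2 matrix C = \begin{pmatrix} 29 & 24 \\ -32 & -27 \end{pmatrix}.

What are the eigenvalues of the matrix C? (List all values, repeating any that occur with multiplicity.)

det(C - μI) = (29 - μ)(-27 - μ) - (24)·(-32) = μ^2 - 2μ - 15.
This factors as (μ + 3)·(μ - 5) = 0.
Eigenvalues: -3, 5.

-3, 5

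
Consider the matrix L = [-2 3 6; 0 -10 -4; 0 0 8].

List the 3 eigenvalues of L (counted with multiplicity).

-10, -2, 8

L is upper triangular, so its eigenvalues are the diagonal entries.
Diagonal: -2, -10, 8.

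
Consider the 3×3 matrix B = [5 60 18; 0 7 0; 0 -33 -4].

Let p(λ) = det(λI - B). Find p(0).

p(0) = det(0·I − B) = det(−B) = (−1)^3·det(B).
det(B) = -140, so p(0) = 140.

140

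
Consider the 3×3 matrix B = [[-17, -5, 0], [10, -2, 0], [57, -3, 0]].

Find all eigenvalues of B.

The characteristic polynomial is p(μ) = det(μI - B).
Expanding the 3×3 determinant: p(μ) = μ^3 + 19μ^2 + 84μ.
Try μ = -12: p(-12) = 0, so -12 is a root.
Factor out (μ + 12): p(μ) = (μ + 12)·(μ^2 + 7μ).
The quadratic factors as (μ + 7)·μ.
Eigenvalues: -12, -7, 0.

-12, -7, 0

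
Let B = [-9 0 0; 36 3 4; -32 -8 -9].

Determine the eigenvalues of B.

Compute the characteristic polynomial p(s) = det(sI - B).
Expanding along the first row, p(s) = s^3 + 15s^2 + 59s + 45.
Rational-root test: s = -1 gives p(-1) = 0.
Factor out (s + 1): p(s) = (s + 1)·(s^2 + 14s + 45).
The quadratic factors as (s + 9)·(s + 5).
Eigenvalues: -9, -5, -1.

-9, -5, -1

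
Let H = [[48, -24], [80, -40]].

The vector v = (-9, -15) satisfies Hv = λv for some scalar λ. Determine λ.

8

Compute Hv: H·(-9, -15) = (-72, -120).
Since Hv = λv, compare component 1: -72 = λ·-9, so λ = 8.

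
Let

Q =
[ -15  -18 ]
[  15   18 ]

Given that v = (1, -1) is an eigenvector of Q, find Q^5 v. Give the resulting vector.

First find the eigenvalue: Qv = (3, -3) = 3·(1, -1), so λ = 3.
Then Q^5 v = λ^5·v = 3^5·(1, -1) = 243·(1, -1) = (243, -243).

(243, -243)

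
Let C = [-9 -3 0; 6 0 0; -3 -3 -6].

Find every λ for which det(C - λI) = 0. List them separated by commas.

Set up det(lambda·I - C) = 0.
Expanding along the first row, p(lambda) = lambda^3 + 15·lambda^2 + 72·lambda + 108.
Try lambda = -6: p(-6) = 0, so -6 is a root.
Dividing by (lambda + 6) leaves lambda^2 + 9·lambda + 18.
The quadratic factors as (lambda + 6)·(lambda + 3).
Eigenvalues: -6, -6, -3.

-6, -6, -3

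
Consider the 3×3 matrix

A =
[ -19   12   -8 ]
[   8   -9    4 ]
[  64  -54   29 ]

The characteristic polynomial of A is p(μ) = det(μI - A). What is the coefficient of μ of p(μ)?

p(μ) = μ^3 - μ^2 - 9μ + 9.
The coefficient of μ is -9.

-9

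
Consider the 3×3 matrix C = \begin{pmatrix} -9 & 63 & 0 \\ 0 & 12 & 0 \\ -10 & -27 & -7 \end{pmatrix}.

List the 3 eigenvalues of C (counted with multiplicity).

-9, -7, 12

Compute the characteristic polynomial p(lambda) = det(lambda·I - C).
Expanding the 3×3 determinant: p(lambda) = lambda^3 + 4·lambda^2 - 129·lambda - 756.
Try lambda = -7: p(-7) = 0, so -7 is a root.
Factor out (lambda + 7): p(lambda) = (lambda + 7)·(lambda^2 - 3·lambda - 108).
The quadratic factors as (lambda + 9)·(lambda - 12).
Eigenvalues: -9, -7, 12.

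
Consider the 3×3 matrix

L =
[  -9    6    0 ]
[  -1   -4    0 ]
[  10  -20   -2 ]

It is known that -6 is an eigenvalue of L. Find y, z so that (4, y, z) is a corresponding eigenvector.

2, 0

We need (L + 6I)v = 0.
L + 6I = [[-3, 6, 0], [-1, 2, 0], [10, -20, 4]].
Row 1: (-3)·4 + (6)·y + (0)·z = 0
Row 2: (-1)·4 + (2)·y + (0)·z = 0
Row 3: (10)·4 + (-20)·y + (4)·z = 0
Solving gives y = 2, z = 0.
Check: L·(4, 2, 0) = (-24, -12, 0) = -6·(4, 2, 0).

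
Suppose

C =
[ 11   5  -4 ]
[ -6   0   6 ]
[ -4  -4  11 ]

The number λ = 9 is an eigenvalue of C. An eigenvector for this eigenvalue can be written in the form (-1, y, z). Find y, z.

We need (C - 9I)v = 0.
C - 9I = [[2, 5, -4], [-6, -9, 6], [-4, -4, 2]].
Row 1: (2)·-1 + (5)·y + (-4)·z = 0
Row 2: (-6)·-1 + (-9)·y + (6)·z = 0
Row 3: (-4)·-1 + (-4)·y + (2)·z = 0
Solving gives y = 2, z = 2.
Check: C·(-1, 2, 2) = (-9, 18, 18) = 9·(-1, 2, 2).

2, 2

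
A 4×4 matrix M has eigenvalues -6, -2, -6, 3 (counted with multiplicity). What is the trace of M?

-11

trace(M) is the sum of the eigenvalues: (-6) + (-2) + (-6) + (3) = -11.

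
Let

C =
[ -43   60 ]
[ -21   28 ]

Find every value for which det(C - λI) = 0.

det(C - μI) = (-43 - μ)(28 - μ) - (60)·(-21) = μ^2 + 15μ + 56.
This factors as (μ + 8)·(μ + 7) = 0.
Eigenvalues: -8, -7.

-8, -7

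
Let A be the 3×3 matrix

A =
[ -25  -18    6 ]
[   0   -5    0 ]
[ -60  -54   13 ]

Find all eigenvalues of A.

-7, -5, -5

The characteristic polynomial is p(r) = det(rI - A).
Expanding the 3×3 determinant: p(r) = r^3 + 17r^2 + 95r + 175.
Since p(-7) = 0, r = -7 is a root.
Dividing by (r + 7) leaves r^2 + 10r + 25.
The quadratic factor is (r + 5)^2.
Eigenvalues: -7, -5, -5.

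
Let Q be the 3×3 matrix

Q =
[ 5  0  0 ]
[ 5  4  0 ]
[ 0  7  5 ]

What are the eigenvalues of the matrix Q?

Q is lower triangular, so its eigenvalues are the diagonal entries.
Diagonal: 5, 4, 5.

4, 5, 5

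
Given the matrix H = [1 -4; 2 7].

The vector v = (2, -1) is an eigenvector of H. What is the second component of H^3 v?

-27

First find the eigenvalue: Hv = (6, -3) = 3·(2, -1), so λ = 3.
Then H^3 v = λ^3·v = 3^3·(2, -1) = 27·(2, -1) = (54, -27).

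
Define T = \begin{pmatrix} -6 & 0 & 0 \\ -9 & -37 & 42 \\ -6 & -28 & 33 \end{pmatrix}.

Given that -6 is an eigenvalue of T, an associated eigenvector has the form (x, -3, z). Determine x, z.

We need (T + 6I)v = 0.
T + 6I = [[0, 0, 0], [-9, -31, 42], [-6, -28, 39]].
Row 1: (0)·x + (0)·-3 + (0)·z = 0
Row 2: (-9)·x + (-31)·-3 + (42)·z = 0
Row 3: (-6)·x + (-28)·-3 + (39)·z = 0
Solving gives x = 1, z = -2.
Check: T·(1, -3, -2) = (-6, 18, 12) = -6·(1, -3, -2).

1, -2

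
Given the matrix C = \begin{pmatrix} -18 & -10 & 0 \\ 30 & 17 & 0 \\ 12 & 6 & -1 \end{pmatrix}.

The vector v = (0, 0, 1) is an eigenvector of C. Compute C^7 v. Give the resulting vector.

First find the eigenvalue: Cv = (0, 0, -1) = -1·(0, 0, 1), so λ = -1.
Then C^7 v = λ^7·v = (-1)^7·(0, 0, 1) = -1·(0, 0, 1) = (0, 0, -1).

(0, 0, -1)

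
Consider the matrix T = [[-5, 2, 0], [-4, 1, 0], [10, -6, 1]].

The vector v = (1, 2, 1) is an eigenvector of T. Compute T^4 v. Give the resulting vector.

(1, 2, 1)

First find the eigenvalue: Tv = (-1, -2, -1) = -1·(1, 2, 1), so λ = -1.
Then T^4 v = λ^4·v = (-1)^4·(1, 2, 1) = 1·(1, 2, 1) = (1, 2, 1).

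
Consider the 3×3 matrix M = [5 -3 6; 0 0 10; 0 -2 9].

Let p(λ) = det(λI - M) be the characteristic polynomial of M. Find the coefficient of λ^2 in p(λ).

-14

The coefficient of λ^2 of det(λI - M) is −trace(M).
trace(M) = (5) + (0) + (9) = 14, so the coefficient is -14.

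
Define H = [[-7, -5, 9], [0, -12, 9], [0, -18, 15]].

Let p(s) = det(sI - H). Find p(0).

p(0) = det(0·I − H) = det(−H) = (−1)^3·det(H).
det(H) = 126, so p(0) = -126.

-126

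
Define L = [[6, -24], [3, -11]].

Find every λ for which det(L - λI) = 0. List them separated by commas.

det(L - sI) = (6 - s)(-11 - s) - (-24)·(3) = s^2 + 5s + 6.
This factors as (s + 3)·(s + 2) = 0.
Eigenvalues: -3, -2.

-3, -2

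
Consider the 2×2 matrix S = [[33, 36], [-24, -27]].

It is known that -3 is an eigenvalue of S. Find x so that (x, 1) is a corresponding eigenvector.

-1

We need (S + 3I)v = 0.
S + 3I = [[36, 36], [-24, -24]].
Row 1: (36)·x + (36)·1 = 0
Row 2: (-24)·x + (-24)·1 = 0
Solving gives x = -1.
Check: S·(-1, 1) = (3, -3) = -3·(-1, 1).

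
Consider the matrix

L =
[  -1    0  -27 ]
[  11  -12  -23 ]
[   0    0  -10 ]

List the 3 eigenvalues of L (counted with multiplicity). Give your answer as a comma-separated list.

-12, -10, -1

The characteristic polynomial is p(lambda) = det(lambda·I - L).
Expanding along the first row, p(lambda) = lambda^3 + 23·lambda^2 + 142·lambda + 120.
Rational-root test: lambda = -12 gives p(-12) = 0.
Dividing by (lambda + 12) leaves lambda^2 + 11·lambda + 10.
The quadratic factors as (lambda + 10)·(lambda + 1).
Eigenvalues: -12, -10, -1.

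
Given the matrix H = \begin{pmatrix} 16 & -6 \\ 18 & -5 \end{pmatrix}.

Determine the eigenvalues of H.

det(H - rI) = (16 - r)(-5 - r) - (-6)·(18) = r^2 - 11r + 28.
This factors as (r - 4)·(r - 7) = 0.
Eigenvalues: 4, 7.

4, 7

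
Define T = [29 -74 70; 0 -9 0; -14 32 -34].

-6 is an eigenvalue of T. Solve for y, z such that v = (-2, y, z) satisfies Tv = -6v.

We need (T + 6I)v = 0.
T + 6I = [[35, -74, 70], [0, -3, 0], [-14, 32, -28]].
Row 1: (35)·-2 + (-74)·y + (70)·z = 0
Row 2: (0)·-2 + (-3)·y + (0)·z = 0
Row 3: (-14)·-2 + (32)·y + (-28)·z = 0
Solving gives y = 0, z = 1.
Check: T·(-2, 0, 1) = (12, 0, -6) = -6·(-2, 0, 1).

0, 1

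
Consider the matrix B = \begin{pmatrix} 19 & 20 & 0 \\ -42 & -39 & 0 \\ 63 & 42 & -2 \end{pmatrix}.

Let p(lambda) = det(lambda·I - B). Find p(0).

p(0) = det(0·I − B) = det(−B) = (−1)^3·det(B).
det(B) = -198, so p(0) = 198.

198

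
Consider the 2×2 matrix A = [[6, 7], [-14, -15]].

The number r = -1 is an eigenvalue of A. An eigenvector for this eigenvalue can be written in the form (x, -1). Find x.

We need (A + 1I)v = 0.
A + 1I = [[7, 7], [-14, -14]].
Row 1: (7)·x + (7)·-1 = 0
Row 2: (-14)·x + (-14)·-1 = 0
Solving gives x = 1.
Check: A·(1, -1) = (-1, 1) = -1·(1, -1).

1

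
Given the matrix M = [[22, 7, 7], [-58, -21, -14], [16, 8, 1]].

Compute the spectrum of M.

-7, 1, 8

The characteristic polynomial is p(lambda) = det(lambda·I - M).
Expanding the 3×3 determinant: p(lambda) = lambda^3 - 2·lambda^2 - 55·lambda + 56.
Rational-root test: lambda = 1 gives p(1) = 0.
Factor out (lambda - 1): p(lambda) = (lambda - 1)·(lambda^2 - lambda - 56).
The quadratic factors as (lambda + 7)·(lambda - 8).
Eigenvalues: -7, 1, 8.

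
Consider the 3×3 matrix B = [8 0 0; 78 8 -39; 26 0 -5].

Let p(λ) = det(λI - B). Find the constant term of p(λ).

320

p(λ) = λ^3 - 11λ^2 - 16λ + 320.
The constant term is 320.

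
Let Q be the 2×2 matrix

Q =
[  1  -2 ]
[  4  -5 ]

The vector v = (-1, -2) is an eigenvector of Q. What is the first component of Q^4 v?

-81

First find the eigenvalue: Qv = (3, 6) = -3·(-1, -2), so λ = -3.
Then Q^4 v = λ^4·v = (-3)^4·(-1, -2) = 81·(-1, -2) = (-81, -162).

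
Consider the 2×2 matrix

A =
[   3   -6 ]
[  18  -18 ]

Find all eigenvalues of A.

-9, -6

det(A - sI) = (3 - s)(-18 - s) - (-6)·(18) = s^2 + 15s + 54.
This factors as (s + 9)·(s + 6) = 0.
Eigenvalues: -9, -6.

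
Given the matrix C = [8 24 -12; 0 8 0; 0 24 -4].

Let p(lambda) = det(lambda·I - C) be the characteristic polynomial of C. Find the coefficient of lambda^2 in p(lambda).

The coefficient of lambda^2 of det(lambda·I - C) is −trace(C).
trace(C) = (8) + (8) + (-4) = 12, so the coefficient is -12.

-12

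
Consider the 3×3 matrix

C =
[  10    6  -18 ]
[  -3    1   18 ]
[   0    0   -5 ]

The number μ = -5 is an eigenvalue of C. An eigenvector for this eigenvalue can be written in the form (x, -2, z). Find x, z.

2, 1

We need (C + 5I)v = 0.
C + 5I = [[15, 6, -18], [-3, 6, 18], [0, 0, 0]].
Row 1: (15)·x + (6)·-2 + (-18)·z = 0
Row 2: (-3)·x + (6)·-2 + (18)·z = 0
Row 3: (0)·x + (0)·-2 + (0)·z = 0
Solving gives x = 2, z = 1.
Check: C·(2, -2, 1) = (-10, 10, -5) = -5·(2, -2, 1).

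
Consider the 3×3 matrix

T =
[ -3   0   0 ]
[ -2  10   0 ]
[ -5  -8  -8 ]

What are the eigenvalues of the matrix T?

T is lower triangular, so its eigenvalues are the diagonal entries.
Diagonal: -3, 10, -8.

-8, -3, 10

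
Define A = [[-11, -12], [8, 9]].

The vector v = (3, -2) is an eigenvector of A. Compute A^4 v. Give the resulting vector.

First find the eigenvalue: Av = (-9, 6) = -3·(3, -2), so λ = -3.
Then A^4 v = λ^4·v = (-3)^4·(3, -2) = 81·(3, -2) = (243, -162).

(243, -162)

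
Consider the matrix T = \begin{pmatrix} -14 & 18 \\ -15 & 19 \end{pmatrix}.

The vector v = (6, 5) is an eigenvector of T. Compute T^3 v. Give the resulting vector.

First find the eigenvalue: Tv = (6, 5) = 1·(6, 5), so λ = 1.
Then T^3 v = λ^3·v = 1^3·(6, 5) = 1·(6, 5) = (6, 5).

(6, 5)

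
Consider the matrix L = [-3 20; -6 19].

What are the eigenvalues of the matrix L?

det(L - rI) = (-3 - r)(19 - r) - (20)·(-6) = r^2 - 16r + 63.
This factors as (r - 7)·(r - 9) = 0.
Eigenvalues: 7, 9.

7, 9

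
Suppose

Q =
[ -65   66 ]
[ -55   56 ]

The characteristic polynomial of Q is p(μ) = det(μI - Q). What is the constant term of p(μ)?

p(μ) = μ^2 + 9μ - 10.
The constant term is -10.

-10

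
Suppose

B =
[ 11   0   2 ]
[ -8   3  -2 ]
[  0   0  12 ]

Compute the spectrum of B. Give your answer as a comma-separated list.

Set up det(tI - B) = 0.
Expanding the 3×3 determinant: p(t) = t^3 - 26t^2 + 201t - 396.
Try t = 3: p(3) = 0, so 3 is a root.
Factor out (t - 3): p(t) = (t - 3)·(t^2 - 23t + 132).
The quadratic factors as (t - 11)·(t - 12).
Eigenvalues: 3, 11, 12.

3, 11, 12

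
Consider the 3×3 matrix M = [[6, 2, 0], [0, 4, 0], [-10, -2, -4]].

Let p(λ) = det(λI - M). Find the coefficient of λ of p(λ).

p(λ) = λ^3 - 6λ^2 - 16λ + 96.
The coefficient of λ is -16.

-16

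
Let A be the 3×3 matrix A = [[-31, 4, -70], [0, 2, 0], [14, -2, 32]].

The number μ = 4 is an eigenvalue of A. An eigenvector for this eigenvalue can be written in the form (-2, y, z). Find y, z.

0, 1

We need (A - 4I)v = 0.
A - 4I = [[-35, 4, -70], [0, -2, 0], [14, -2, 28]].
Row 1: (-35)·-2 + (4)·y + (-70)·z = 0
Row 2: (0)·-2 + (-2)·y + (0)·z = 0
Row 3: (14)·-2 + (-2)·y + (28)·z = 0
Solving gives y = 0, z = 1.
Check: A·(-2, 0, 1) = (-8, 0, 4) = 4·(-2, 0, 1).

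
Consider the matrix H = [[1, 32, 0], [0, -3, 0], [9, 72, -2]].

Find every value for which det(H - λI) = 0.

-3, -2, 1

Compute the characteristic polynomial p(μ) = det(μI - H).
Expanding the 3×3 determinant: p(μ) = μ^3 + 4μ^2 + μ - 6.
Rational-root test: μ = 1 gives p(1) = 0.
Dividing by (μ - 1) leaves μ^2 + 5μ + 6.
The quadratic factors as (μ + 3)·(μ + 2).
Eigenvalues: -3, -2, 1.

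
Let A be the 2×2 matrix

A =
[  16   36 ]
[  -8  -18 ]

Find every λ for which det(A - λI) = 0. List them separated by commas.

det(A - lambda·I) = (16 - lambda)(-18 - lambda) - (36)·(-8) = lambda^2 + 2·lambda.
This factors as (lambda + 2)·lambda = 0.
Eigenvalues: -2, 0.

-2, 0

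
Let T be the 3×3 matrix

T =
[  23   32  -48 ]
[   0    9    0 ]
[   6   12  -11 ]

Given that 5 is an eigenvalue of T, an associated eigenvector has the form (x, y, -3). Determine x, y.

-8, 0

We need (T - 5I)v = 0.
T - 5I = [[18, 32, -48], [0, 4, 0], [6, 12, -16]].
Row 1: (18)·x + (32)·y + (-48)·-3 = 0
Row 2: (0)·x + (4)·y + (0)·-3 = 0
Row 3: (6)·x + (12)·y + (-16)·-3 = 0
Solving gives x = -8, y = 0.
Check: T·(-8, 0, -3) = (-40, 0, -15) = 5·(-8, 0, -3).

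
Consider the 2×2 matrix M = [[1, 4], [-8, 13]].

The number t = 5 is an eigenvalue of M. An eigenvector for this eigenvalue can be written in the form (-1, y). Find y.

-1

We need (M - 5I)v = 0.
M - 5I = [[-4, 4], [-8, 8]].
Row 1: (-4)·-1 + (4)·y = 0
Row 2: (-8)·-1 + (8)·y = 0
Solving gives y = -1.
Check: M·(-1, -1) = (-5, -5) = 5·(-1, -1).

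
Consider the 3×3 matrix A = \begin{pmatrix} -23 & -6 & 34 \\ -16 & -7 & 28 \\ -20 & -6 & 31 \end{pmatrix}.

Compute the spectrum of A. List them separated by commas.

Set up det(tI - A) = 0.
Expanding the 3×3 determinant: p(t) = t^3 - t^2 - 17t - 15.
Try t = -3: p(-3) = 0, so -3 is a root.
Dividing by (t + 3) leaves t^2 - 4t - 5.
The quadratic factors as (t + 1)·(t - 5).
Eigenvalues: -3, -1, 5.

-3, -1, 5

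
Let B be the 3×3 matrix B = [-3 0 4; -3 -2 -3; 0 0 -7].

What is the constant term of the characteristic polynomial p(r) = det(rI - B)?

42

p(0) = det(0·I − B) = det(−B) = (−1)^3·det(B).
det(B) = -42, so p(0) = 42.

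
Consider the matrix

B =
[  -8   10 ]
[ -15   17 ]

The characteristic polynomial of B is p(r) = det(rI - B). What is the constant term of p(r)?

p(r) = r^2 - 9r + 14.
The constant term is 14.

14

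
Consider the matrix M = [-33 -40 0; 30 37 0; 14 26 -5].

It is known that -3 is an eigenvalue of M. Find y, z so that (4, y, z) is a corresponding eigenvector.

-3, -11

We need (M + 3I)v = 0.
M + 3I = [[-30, -40, 0], [30, 40, 0], [14, 26, -2]].
Row 1: (-30)·4 + (-40)·y + (0)·z = 0
Row 2: (30)·4 + (40)·y + (0)·z = 0
Row 3: (14)·4 + (26)·y + (-2)·z = 0
Solving gives y = -3, z = -11.
Check: M·(4, -3, -11) = (-12, 9, 33) = -3·(4, -3, -11).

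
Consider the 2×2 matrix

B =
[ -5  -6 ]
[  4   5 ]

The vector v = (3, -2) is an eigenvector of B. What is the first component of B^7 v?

First find the eigenvalue: Bv = (-3, 2) = -1·(3, -2), so λ = -1.
Then B^7 v = λ^7·v = (-1)^7·(3, -2) = -1·(3, -2) = (-3, 2).

-3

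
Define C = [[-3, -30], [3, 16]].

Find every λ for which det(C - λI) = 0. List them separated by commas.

det(C - λI) = (-3 - λ)(16 - λ) - (-30)·(3) = λ^2 - 13λ + 42.
This factors as (λ - 6)·(λ - 7) = 0.
Eigenvalues: 6, 7.

6, 7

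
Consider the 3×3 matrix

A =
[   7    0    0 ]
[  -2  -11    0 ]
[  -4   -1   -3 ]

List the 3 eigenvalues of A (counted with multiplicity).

-11, -3, 7

A is lower triangular, so its eigenvalues are the diagonal entries.
Diagonal: 7, -11, -3.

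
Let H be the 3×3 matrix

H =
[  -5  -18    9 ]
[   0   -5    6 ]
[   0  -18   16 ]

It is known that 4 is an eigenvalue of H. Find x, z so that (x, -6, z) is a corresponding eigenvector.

3, -9

We need (H - 4I)v = 0.
H - 4I = [[-9, -18, 9], [0, -9, 6], [0, -18, 12]].
Row 1: (-9)·x + (-18)·-6 + (9)·z = 0
Row 2: (0)·x + (-9)·-6 + (6)·z = 0
Row 3: (0)·x + (-18)·-6 + (12)·z = 0
Solving gives x = 3, z = -9.
Check: H·(3, -6, -9) = (12, -24, -36) = 4·(3, -6, -9).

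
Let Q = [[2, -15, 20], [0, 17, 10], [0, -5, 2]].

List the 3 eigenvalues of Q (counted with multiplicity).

Set up det(λI - Q) = 0.
Cofactor expansion gives p(λ) = λ^3 - 21λ^2 + 122λ - 168.
Try λ = 7: p(7) = 0, so 7 is a root.
Dividing by (λ - 7) leaves λ^2 - 14λ + 24.
The quadratic factors as (λ - 2)·(λ - 12).
Eigenvalues: 2, 7, 12.

2, 7, 12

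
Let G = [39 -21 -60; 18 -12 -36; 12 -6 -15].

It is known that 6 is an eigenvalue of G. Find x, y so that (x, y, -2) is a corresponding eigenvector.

-3, 1

We need (G - 6I)v = 0.
G - 6I = [[33, -21, -60], [18, -18, -36], [12, -6, -21]].
Row 1: (33)·x + (-21)·y + (-60)·-2 = 0
Row 2: (18)·x + (-18)·y + (-36)·-2 = 0
Row 3: (12)·x + (-6)·y + (-21)·-2 = 0
Solving gives x = -3, y = 1.
Check: G·(-3, 1, -2) = (-18, 6, -12) = 6·(-3, 1, -2).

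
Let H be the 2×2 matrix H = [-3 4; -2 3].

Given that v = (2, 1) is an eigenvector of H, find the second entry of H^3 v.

-1

First find the eigenvalue: Hv = (-2, -1) = -1·(2, 1), so λ = -1.
Then H^3 v = λ^3·v = (-1)^3·(2, 1) = -1·(2, 1) = (-2, -1).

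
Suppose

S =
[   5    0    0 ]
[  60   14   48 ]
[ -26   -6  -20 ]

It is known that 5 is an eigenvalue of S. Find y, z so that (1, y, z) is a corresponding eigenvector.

We need (S - 5I)v = 0.
S - 5I = [[0, 0, 0], [60, 9, 48], [-26, -6, -25]].
Row 1: (0)·1 + (0)·y + (0)·z = 0
Row 2: (60)·1 + (9)·y + (48)·z = 0
Row 3: (-26)·1 + (-6)·y + (-25)·z = 0
Solving gives y = 4, z = -2.
Check: S·(1, 4, -2) = (5, 20, -10) = 5·(1, 4, -2).

4, -2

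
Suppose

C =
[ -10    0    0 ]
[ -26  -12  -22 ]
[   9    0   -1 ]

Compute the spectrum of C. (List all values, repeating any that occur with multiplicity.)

Compute the characteristic polynomial p(μ) = det(μI - C).
Expanding the 3×3 determinant: p(μ) = μ^3 + 23μ^2 + 142μ + 120.
Try μ = -10: p(-10) = 0, so -10 is a root.
Dividing by (μ + 10) leaves μ^2 + 13μ + 12.
The quadratic factors as (μ + 12)·(μ + 1).
Eigenvalues: -12, -10, -1.

-12, -10, -1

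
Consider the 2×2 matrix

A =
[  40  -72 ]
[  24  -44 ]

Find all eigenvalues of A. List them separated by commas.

det(A - lambda·I) = (40 - lambda)(-44 - lambda) - (-72)·(24) = lambda^2 + 4·lambda - 32.
This factors as (lambda + 8)·(lambda - 4) = 0.
Eigenvalues: -8, 4.

-8, 4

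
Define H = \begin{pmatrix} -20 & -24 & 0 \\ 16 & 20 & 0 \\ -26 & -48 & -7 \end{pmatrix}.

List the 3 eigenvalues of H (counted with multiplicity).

-7, -4, 4

The characteristic polynomial is p(t) = det(tI - H).
Expanding along the first row, p(t) = t^3 + 7t^2 - 16t - 112.
Since p(-7) = 0, t = -7 is a root.
Dividing by (t + 7) leaves t^2 - 16.
The quadratic factors as (t + 4)·(t - 4).
Eigenvalues: -7, -4, 4.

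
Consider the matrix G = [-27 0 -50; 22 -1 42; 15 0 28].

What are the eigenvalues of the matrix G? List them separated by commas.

-2, -1, 3

Set up det(μI - G) = 0.
Expanding the 3×3 determinant: p(μ) = μ^3 - 7μ - 6.
Rational-root test: μ = -1 gives p(-1) = 0.
Factor out (μ + 1): p(μ) = (μ + 1)·(μ^2 - μ - 6).
The quadratic factors as (μ + 2)·(μ - 3).
Eigenvalues: -2, -1, 3.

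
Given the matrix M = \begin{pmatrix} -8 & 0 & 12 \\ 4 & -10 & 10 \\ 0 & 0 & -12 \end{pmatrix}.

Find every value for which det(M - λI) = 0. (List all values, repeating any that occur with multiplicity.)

-12, -10, -8

Compute the characteristic polynomial p(r) = det(rI - M).
Expanding the 3×3 determinant: p(r) = r^3 + 30r^2 + 296r + 960.
Try r = -8: p(-8) = 0, so -8 is a root.
Dividing by (r + 8) leaves r^2 + 22r + 120.
The quadratic factors as (r + 12)·(r + 10).
Eigenvalues: -12, -10, -8.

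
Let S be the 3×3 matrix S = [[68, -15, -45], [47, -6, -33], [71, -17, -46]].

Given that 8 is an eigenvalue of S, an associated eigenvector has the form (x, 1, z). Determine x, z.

1, 1

We need (S - 8I)v = 0.
S - 8I = [[60, -15, -45], [47, -14, -33], [71, -17, -54]].
Row 1: (60)·x + (-15)·1 + (-45)·z = 0
Row 2: (47)·x + (-14)·1 + (-33)·z = 0
Row 3: (71)·x + (-17)·1 + (-54)·z = 0
Solving gives x = 1, z = 1.
Check: S·(1, 1, 1) = (8, 8, 8) = 8·(1, 1, 1).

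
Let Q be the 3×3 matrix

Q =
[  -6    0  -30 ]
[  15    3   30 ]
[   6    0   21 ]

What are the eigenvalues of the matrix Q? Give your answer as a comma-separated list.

3, 6, 9

The characteristic polynomial is p(t) = det(tI - Q).
Cofactor expansion gives p(t) = t^3 - 18t^2 + 99t - 162.
Try t = 6: p(6) = 0, so 6 is a root.
Factor out (t - 6): p(t) = (t - 6)·(t^2 - 12t + 27).
The quadratic factors as (t - 3)·(t - 9).
Eigenvalues: 3, 6, 9.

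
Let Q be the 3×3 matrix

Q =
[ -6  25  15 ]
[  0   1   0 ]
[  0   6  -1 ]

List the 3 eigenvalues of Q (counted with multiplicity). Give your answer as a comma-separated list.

-6, -1, 1

Set up det(sI - Q) = 0.
Expanding the 3×3 determinant: p(s) = s^3 + 6s^2 - s - 6.
Rational-root test: s = 1 gives p(1) = 0.
Factor out (s - 1): p(s) = (s - 1)·(s^2 + 7s + 6).
The quadratic factors as (s + 6)·(s + 1).
Eigenvalues: -6, -1, 1.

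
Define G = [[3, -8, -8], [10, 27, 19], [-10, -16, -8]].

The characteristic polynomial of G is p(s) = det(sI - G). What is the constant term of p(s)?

-264

p(s) = s^3 - 22s^2 + 145s - 264.
The constant term is -264.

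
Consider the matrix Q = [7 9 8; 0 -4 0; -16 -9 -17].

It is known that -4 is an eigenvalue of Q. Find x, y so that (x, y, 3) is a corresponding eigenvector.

-3, 1

We need (Q + 4I)v = 0.
Q + 4I = [[11, 9, 8], [0, 0, 0], [-16, -9, -13]].
Row 1: (11)·x + (9)·y + (8)·3 = 0
Row 2: (0)·x + (0)·y + (0)·3 = 0
Row 3: (-16)·x + (-9)·y + (-13)·3 = 0
Solving gives x = -3, y = 1.
Check: Q·(-3, 1, 3) = (12, -4, -12) = -4·(-3, 1, 3).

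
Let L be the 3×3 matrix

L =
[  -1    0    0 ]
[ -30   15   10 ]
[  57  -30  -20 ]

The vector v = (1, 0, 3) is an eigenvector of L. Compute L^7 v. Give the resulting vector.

First find the eigenvalue: Lv = (-1, 0, -3) = -1·(1, 0, 3), so λ = -1.
Then L^7 v = λ^7·v = (-1)^7·(1, 0, 3) = -1·(1, 0, 3) = (-1, 0, -3).

(-1, 0, -3)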